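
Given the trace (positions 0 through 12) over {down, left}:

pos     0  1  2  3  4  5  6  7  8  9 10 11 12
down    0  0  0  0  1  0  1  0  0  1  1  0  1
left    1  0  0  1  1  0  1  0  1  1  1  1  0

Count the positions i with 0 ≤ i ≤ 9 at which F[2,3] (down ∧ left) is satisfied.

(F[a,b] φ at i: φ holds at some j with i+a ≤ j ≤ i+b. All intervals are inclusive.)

Evaluate at each i in [0,9]:
  i=0: ✗ (none in [2,3])
  i=1: ✓ (witness j=4)
  i=2: ✓ (witness j=4)
  i=3: ✓ (witness j=6)
  i=4: ✓ (witness j=6)
  i=5: ✗ (none in [7,8])
  i=6: ✓ (witness j=9)
  i=7: ✓ (witness j=9)
  i=8: ✓ (witness j=10)
  i=9: ✗ (none in [11,12])
Positions where it holds: {1, 2, 3, 4, 6, 7, 8} → 7.

7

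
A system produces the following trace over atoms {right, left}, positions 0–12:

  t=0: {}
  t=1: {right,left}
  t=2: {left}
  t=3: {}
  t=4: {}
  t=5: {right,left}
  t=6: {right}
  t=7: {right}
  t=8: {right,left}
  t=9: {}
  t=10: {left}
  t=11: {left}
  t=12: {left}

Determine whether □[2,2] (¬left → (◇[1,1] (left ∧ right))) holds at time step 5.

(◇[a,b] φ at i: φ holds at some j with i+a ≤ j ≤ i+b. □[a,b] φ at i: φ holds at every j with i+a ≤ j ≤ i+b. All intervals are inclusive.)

Check (¬left → (◇[1,1] (left ∧ right))) at every j in [7,7]:
  j=7: antecedent true; consequent holds (witness at 8) → ✓
All positions satisfy it → formula holds.

Holds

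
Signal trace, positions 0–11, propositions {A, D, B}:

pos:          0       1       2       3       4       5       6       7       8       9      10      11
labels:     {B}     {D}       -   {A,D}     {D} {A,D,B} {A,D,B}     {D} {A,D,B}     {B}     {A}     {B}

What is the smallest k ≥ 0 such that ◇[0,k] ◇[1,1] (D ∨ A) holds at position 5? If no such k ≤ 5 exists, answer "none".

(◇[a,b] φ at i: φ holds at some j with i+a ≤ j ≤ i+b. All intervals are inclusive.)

0

Scan j = 5,6,… for ◇[1,1] (D ∨ A):
  j=5: holds
First hit at j=5, so smallest k = 5-5 = 0.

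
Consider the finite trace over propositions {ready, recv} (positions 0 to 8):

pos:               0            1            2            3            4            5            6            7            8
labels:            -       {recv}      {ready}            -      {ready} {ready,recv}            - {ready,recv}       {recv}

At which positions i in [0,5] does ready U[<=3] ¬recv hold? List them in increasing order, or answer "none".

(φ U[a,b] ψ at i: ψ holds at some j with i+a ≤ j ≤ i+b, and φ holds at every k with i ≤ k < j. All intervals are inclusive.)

Evaluate at each i in [0,5]:
  i=0: ✓ (rhs at j=0)
  i=1: ✗ (lhs fails at k=1 before rhs at j=2)
  i=2: ✓ (rhs at j=2)
  i=3: ✓ (rhs at j=3)
  i=4: ✓ (rhs at j=4)
  i=5: ✓ (rhs at j=6; lhs holds on [5,5])

0, 2, 3, 4, 5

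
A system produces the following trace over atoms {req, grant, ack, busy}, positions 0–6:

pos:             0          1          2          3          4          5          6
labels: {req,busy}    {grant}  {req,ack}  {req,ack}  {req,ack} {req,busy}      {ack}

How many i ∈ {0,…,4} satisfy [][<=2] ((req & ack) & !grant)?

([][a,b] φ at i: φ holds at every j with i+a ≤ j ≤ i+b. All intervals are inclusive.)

Evaluate at each i in [0,4]:
  i=0: ✗ (fails at j=0)
  i=1: ✗ (fails at j=1)
  i=2: ✓ (all of [2,4])
  i=3: ✗ (fails at j=5)
  i=4: ✗ (fails at j=5)
Positions where it holds: {2} → 1.

1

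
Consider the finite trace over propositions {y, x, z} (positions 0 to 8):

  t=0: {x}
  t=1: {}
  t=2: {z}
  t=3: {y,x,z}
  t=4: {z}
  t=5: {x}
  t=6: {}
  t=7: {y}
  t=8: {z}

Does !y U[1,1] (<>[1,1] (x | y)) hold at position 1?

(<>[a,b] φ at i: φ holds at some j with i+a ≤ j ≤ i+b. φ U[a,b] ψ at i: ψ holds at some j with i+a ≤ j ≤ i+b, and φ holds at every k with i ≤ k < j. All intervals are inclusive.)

True

Need some j in [2,2] with <>[1,1] (x | y), and !y at every k in [1,j-1].
  j=2: <>[1,1] (x | y) holds; !y holds at every k in [1,1] → satisfied.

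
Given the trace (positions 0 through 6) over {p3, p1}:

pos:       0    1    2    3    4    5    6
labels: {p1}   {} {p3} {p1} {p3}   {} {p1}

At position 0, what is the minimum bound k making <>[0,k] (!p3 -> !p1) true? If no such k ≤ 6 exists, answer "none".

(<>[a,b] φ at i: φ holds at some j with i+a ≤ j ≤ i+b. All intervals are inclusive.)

Scan j = 0,1,… for (!p3 -> !p1):
  j=0: fails
  j=1: holds
First hit at j=1, so smallest k = 1-0 = 1.

1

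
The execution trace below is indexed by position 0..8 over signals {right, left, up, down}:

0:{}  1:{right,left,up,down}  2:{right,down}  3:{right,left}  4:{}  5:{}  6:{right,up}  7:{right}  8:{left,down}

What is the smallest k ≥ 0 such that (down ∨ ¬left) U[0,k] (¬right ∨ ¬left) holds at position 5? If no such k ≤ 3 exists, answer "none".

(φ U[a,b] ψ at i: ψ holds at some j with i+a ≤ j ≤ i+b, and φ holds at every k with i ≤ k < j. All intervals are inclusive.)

0

Need earliest j ≥ 5 with (¬right ∨ ¬left), and (down ∨ ¬left) at every k in [5,j-1].
  j=5: rhs holds (empty prefix). k = 0.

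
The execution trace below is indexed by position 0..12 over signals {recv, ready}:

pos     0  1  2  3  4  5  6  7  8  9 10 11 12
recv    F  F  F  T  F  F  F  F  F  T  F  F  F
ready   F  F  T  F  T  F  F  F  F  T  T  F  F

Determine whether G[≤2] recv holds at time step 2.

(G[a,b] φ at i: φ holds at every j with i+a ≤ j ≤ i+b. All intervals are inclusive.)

No

Check recv at every j in [2,4]:
  j=2: false
  j=3: true
  j=4: false
Fails at j=2 → formula fails.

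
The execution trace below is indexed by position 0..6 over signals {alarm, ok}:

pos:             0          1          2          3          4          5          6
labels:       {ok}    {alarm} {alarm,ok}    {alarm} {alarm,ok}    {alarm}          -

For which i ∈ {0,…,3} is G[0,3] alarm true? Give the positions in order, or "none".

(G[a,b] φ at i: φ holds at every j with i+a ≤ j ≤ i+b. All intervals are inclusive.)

1, 2

Evaluate at each i in [0,3]:
  i=0: ✗ (fails at j=0)
  i=1: ✓ (all of [1,4])
  i=2: ✓ (all of [2,5])
  i=3: ✗ (fails at j=6)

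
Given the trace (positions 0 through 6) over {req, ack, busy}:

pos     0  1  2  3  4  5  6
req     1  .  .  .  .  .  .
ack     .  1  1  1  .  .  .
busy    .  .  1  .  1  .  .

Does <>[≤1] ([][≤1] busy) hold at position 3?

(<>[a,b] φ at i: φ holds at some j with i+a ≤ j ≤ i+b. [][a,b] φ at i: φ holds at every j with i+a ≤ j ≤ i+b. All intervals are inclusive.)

Does not hold

Check [][≤1] busy at each j in [3,4]:
  j=3: fails at 3
  j=4: fails at 5
No position in the window satisfies it → formula fails.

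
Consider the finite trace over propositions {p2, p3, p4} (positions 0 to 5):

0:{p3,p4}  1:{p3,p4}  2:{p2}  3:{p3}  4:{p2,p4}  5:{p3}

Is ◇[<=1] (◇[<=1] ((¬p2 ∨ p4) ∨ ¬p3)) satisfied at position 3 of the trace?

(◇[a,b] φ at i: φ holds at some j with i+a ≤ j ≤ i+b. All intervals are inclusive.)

Check ◇[<=1] ((¬p2 ∨ p4) ∨ ¬p3) at each j in [3,4]:
  j=3: holds (witness at 3)
  j=4: holds (witness at 4)
Found at j=3 → formula holds.

Yes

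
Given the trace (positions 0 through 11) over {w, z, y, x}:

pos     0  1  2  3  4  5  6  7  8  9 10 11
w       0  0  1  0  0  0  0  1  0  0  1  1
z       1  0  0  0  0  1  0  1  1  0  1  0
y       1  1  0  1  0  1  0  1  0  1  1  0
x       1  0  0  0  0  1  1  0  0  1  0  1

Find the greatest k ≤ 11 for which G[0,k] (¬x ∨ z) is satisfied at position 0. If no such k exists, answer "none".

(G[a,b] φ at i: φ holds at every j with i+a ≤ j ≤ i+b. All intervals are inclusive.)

(¬x ∨ z) must hold from j=0 onward; find where it first fails.
  j=0: holds
  j=1: holds
  j=2: holds
  j=3: holds
  j=4: holds
  j=5: holds
  j=6: fails
Holds on [0,5], so largest k = 5.

5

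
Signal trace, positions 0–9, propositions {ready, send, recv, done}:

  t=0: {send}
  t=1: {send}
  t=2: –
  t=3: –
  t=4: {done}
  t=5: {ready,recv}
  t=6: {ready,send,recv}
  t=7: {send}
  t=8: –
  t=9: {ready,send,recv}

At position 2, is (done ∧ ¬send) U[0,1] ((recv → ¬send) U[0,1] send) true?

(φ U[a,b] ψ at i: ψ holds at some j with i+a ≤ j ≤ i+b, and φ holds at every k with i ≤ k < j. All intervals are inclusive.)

Need some j in [2,3] with ((recv → ¬send) U[0,1] send), and (done ∧ ¬send) at every k in [2,j-1].
  j=2: ((recv → ¬send) U[0,1] send) — fails.
  j=3: ((recv → ¬send) U[0,1] send) — fails.
No j in the window works → until fails.

Does not hold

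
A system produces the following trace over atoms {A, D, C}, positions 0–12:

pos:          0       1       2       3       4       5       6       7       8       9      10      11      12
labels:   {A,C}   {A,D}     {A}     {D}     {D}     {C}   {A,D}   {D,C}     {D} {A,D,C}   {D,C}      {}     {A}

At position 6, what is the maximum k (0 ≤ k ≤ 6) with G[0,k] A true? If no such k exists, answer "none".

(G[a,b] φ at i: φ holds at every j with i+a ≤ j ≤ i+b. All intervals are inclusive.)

0

A must hold from j=6 onward; find where it first fails.
  j=6: holds
  j=7: fails
Holds on [6,6], so largest k = 0.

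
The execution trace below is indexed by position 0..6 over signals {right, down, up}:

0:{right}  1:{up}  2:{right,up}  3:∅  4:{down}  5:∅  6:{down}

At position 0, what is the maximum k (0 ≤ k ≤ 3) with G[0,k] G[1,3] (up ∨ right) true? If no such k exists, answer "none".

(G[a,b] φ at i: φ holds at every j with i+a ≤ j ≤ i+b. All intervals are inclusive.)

G[1,3] (up ∨ right) must hold from j=0 onward; find where it first fails.
  j=0: fails → no k works.

none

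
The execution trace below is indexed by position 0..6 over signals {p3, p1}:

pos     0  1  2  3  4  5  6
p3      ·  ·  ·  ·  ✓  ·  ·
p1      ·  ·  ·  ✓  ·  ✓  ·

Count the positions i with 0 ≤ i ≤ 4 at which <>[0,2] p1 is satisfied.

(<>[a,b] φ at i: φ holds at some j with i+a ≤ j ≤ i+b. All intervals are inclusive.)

Evaluate at each i in [0,4]:
  i=0: ✗ (none in [0,2])
  i=1: ✓ (witness j=3)
  i=2: ✓ (witness j=3)
  i=3: ✓ (witness j=3)
  i=4: ✓ (witness j=5)
Positions where it holds: {1, 2, 3, 4} → 4.

4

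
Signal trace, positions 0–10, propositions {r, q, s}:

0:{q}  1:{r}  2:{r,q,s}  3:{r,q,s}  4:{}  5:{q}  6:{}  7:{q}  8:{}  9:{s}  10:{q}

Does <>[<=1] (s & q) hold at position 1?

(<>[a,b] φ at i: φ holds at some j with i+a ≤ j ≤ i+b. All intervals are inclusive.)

Check (s & q) at each j in [1,2]:
  j=1: false
  j=2: true
Found at j=2 → formula holds.

Yes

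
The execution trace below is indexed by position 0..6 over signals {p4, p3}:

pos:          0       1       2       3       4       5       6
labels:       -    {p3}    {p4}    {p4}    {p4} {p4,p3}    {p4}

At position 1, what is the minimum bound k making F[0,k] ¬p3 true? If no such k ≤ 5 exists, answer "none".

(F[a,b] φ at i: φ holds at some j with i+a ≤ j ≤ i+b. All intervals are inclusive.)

1

Scan j = 1,2,… for ¬p3:
  j=1: fails
  j=2: holds
First hit at j=2, so smallest k = 2-1 = 1.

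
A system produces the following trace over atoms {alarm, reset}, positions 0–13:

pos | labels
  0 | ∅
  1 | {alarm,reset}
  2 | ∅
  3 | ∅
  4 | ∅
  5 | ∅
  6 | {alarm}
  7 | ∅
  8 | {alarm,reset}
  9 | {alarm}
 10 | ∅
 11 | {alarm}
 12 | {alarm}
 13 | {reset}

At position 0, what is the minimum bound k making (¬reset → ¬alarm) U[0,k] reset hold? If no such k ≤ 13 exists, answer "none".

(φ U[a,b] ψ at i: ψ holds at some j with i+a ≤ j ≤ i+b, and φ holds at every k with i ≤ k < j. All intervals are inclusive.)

1

Need earliest j ≥ 0 with reset, and (¬reset → ¬alarm) at every k in [0,j-1].
  j=0: rhs fails.
  j=1: rhs holds; lhs holds on [0,0]. k = 1.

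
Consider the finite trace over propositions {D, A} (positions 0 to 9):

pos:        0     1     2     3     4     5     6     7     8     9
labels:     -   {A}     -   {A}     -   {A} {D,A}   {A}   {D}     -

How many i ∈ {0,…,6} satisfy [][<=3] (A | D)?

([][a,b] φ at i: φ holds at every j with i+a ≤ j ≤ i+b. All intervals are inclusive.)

1

Evaluate at each i in [0,6]:
  i=0: ✗ (fails at j=0)
  i=1: ✗ (fails at j=2)
  i=2: ✗ (fails at j=2)
  i=3: ✗ (fails at j=4)
  i=4: ✗ (fails at j=4)
  i=5: ✓ (all of [5,8])
  i=6: ✗ (fails at j=9)
Positions where it holds: {5} → 1.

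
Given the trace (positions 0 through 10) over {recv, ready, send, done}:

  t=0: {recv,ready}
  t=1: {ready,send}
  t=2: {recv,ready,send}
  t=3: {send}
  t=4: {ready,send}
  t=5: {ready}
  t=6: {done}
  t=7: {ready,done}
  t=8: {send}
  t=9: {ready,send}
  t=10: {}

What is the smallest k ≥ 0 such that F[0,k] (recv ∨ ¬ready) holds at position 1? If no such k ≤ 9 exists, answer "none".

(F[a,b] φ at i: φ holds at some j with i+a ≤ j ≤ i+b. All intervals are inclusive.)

Scan j = 1,2,… for (recv ∨ ¬ready):
  j=1: fails
  j=2: holds
First hit at j=2, so smallest k = 2-1 = 1.

1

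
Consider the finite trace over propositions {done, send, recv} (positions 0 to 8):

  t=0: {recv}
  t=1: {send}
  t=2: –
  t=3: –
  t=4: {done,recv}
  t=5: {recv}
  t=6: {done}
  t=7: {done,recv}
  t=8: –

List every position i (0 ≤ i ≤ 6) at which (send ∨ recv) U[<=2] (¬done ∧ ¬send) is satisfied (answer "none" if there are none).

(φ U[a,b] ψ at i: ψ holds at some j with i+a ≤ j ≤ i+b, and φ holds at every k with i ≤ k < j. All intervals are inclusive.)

0, 1, 2, 3, 4, 5

Evaluate at each i in [0,6]:
  i=0: ✓ (rhs at j=0)
  i=1: ✓ (rhs at j=2; lhs holds on [1,1])
  i=2: ✓ (rhs at j=2)
  i=3: ✓ (rhs at j=3)
  i=4: ✓ (rhs at j=5; lhs holds on [4,4])
  i=5: ✓ (rhs at j=5)
  i=6: ✗ (lhs fails at k=6 before rhs at j=8)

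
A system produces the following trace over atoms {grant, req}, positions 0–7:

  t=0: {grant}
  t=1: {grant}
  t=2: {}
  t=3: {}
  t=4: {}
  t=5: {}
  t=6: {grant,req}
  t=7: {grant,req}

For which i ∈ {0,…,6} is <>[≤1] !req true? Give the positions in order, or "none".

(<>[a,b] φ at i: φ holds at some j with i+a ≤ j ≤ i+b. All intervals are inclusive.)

0, 1, 2, 3, 4, 5

Evaluate at each i in [0,6]:
  i=0: ✓ (witness j=0)
  i=1: ✓ (witness j=1)
  i=2: ✓ (witness j=2)
  i=3: ✓ (witness j=3)
  i=4: ✓ (witness j=4)
  i=5: ✓ (witness j=5)
  i=6: ✗ (none in [6,7])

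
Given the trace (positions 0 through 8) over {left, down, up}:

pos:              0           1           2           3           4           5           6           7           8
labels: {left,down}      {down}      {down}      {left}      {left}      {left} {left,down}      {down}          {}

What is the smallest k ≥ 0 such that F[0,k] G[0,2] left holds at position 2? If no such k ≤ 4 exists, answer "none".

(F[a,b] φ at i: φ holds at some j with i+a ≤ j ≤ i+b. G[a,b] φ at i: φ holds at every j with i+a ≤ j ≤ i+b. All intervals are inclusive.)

Scan j = 2,3,… for G[0,2] left:
  j=2: fails
  j=3: holds
First hit at j=3, so smallest k = 3-2 = 1.

1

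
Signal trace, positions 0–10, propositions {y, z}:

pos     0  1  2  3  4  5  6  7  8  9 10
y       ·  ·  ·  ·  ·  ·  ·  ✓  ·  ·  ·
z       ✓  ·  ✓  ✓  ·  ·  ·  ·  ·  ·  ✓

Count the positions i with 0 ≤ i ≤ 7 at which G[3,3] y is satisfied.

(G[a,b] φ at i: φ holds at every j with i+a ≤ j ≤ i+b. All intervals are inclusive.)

1

Evaluate at each i in [0,7]:
  i=0: ✗ (fails at j=3)
  i=1: ✗ (fails at j=4)
  i=2: ✗ (fails at j=5)
  i=3: ✗ (fails at j=6)
  i=4: ✓ (all of [7,7])
  i=5: ✗ (fails at j=8)
  i=6: ✗ (fails at j=9)
  i=7: ✗ (fails at j=10)
Positions where it holds: {4} → 1.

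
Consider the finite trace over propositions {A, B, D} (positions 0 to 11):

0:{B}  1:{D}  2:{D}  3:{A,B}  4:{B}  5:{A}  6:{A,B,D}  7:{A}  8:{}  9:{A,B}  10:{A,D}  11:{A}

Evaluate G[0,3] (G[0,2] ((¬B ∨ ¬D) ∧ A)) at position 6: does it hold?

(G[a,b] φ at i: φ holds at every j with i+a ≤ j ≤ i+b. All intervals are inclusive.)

Does not hold

Check G[0,2] ((¬B ∨ ¬D) ∧ A) at every j in [6,9]:
  j=6: fails at 6
  j=7: fails at 8
  j=8: fails at 8
  j=9: holds on [9,11]
Fails at j=6 → formula fails.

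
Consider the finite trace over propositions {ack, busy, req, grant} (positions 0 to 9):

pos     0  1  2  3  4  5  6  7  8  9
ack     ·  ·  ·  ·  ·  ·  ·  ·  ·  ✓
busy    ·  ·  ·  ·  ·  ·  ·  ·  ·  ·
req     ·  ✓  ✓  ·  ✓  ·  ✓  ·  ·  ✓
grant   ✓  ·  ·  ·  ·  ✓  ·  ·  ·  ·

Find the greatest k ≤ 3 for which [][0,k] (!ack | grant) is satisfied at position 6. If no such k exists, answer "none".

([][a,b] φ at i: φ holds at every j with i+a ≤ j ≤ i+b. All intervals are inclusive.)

2

(!ack | grant) must hold from j=6 onward; find where it first fails.
  j=6: holds
  j=7: holds
  j=8: holds
  j=9: fails
Holds on [6,8], so largest k = 2.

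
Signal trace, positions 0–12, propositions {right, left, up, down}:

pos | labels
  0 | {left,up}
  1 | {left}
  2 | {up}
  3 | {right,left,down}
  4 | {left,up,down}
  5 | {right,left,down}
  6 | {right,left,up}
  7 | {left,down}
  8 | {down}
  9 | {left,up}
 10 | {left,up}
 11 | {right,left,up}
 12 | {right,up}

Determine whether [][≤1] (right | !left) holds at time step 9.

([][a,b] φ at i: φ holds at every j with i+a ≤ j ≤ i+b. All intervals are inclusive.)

Check (right | !left) at every j in [9,10]:
  j=9: false
  j=10: false
Fails at j=9 → formula fails.

No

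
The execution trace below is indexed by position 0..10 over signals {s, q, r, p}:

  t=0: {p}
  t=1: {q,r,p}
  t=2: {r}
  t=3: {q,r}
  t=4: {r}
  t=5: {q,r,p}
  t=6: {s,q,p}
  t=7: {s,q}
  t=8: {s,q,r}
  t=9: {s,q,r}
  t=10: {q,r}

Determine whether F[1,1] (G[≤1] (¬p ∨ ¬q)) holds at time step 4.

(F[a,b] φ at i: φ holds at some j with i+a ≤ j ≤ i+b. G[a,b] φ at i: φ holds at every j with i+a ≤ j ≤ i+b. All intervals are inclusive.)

Check G[≤1] (¬p ∨ ¬q) at each j in [5,5]:
  j=5: fails at 5
No position in the window satisfies it → formula fails.

No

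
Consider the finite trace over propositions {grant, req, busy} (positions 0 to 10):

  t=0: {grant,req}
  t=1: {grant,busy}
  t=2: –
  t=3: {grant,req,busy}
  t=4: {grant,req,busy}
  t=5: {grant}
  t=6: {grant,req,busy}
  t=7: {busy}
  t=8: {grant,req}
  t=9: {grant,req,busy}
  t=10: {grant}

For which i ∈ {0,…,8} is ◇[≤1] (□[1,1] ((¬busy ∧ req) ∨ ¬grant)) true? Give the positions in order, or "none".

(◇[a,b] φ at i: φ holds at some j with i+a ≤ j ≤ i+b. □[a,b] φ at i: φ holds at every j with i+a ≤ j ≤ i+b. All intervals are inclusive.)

0, 1, 5, 6, 7

Evaluate at each i in [0,8]:
  i=0: ✓ (witness j=1)
  i=1: ✓ (witness j=1)
  i=2: ✗ (none in [2,3])
  i=3: ✗ (none in [3,4])
  i=4: ✗ (none in [4,5])
  i=5: ✓ (witness j=6)
  i=6: ✓ (witness j=6)
  i=7: ✓ (witness j=7)
  i=8: ✗ (none in [8,9])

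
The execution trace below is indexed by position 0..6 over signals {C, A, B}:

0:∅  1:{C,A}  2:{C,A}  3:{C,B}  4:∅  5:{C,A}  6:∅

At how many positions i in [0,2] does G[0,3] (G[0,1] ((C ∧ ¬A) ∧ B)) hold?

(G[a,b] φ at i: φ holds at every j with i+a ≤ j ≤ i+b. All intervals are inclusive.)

0

Evaluate at each i in [0,2]:
  i=0: ✗ (fails at j=0)
  i=1: ✗ (fails at j=1)
  i=2: ✗ (fails at j=2)
Positions where it holds: {} → 0.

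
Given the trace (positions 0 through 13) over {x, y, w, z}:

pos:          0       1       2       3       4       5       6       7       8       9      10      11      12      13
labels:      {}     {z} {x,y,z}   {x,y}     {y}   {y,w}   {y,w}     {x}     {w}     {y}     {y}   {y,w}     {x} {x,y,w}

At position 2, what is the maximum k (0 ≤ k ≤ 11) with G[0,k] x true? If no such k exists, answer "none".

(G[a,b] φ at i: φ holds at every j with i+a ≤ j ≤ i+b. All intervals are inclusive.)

x must hold from j=2 onward; find where it first fails.
  j=2: holds
  j=3: holds
  j=4: fails
Holds on [2,3], so largest k = 1.

1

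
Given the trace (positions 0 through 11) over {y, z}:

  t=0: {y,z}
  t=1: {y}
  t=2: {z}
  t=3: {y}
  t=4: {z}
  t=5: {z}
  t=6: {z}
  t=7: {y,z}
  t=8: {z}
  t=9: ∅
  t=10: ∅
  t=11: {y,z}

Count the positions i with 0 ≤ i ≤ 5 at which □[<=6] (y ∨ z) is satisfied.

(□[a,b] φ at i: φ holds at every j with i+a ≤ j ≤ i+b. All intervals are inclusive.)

Evaluate at each i in [0,5]:
  i=0: ✓ (all of [0,6])
  i=1: ✓ (all of [1,7])
  i=2: ✓ (all of [2,8])
  i=3: ✗ (fails at j=9)
  i=4: ✗ (fails at j=9)
  i=5: ✗ (fails at j=9)
Positions where it holds: {0, 1, 2} → 3.

3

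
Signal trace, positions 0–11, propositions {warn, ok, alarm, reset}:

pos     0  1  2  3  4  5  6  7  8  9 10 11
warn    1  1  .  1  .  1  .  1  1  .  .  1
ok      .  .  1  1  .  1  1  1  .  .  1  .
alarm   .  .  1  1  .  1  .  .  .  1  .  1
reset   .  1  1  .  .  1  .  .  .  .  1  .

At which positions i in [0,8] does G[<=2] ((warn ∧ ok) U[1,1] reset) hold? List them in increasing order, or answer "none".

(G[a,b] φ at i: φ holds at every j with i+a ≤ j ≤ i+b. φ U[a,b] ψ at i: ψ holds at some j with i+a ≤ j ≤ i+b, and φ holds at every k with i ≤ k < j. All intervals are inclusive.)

none

Evaluate at each i in [0,8]:
  i=0: ✗ (fails at j=0)
  i=1: ✗ (fails at j=1)
  i=2: ✗ (fails at j=2)
  i=3: ✗ (fails at j=3)
  i=4: ✗ (fails at j=4)
  i=5: ✗ (fails at j=5)
  i=6: ✗ (fails at j=6)
  i=7: ✗ (fails at j=7)
  i=8: ✗ (fails at j=8)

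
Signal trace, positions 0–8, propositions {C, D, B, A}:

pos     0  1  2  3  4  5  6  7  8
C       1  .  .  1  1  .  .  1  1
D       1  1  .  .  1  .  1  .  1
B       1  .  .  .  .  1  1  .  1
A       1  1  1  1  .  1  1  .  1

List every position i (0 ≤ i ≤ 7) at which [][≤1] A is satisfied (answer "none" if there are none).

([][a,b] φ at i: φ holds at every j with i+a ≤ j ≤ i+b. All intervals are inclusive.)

0, 1, 2, 5

Evaluate at each i in [0,7]:
  i=0: ✓ (all of [0,1])
  i=1: ✓ (all of [1,2])
  i=2: ✓ (all of [2,3])
  i=3: ✗ (fails at j=4)
  i=4: ✗ (fails at j=4)
  i=5: ✓ (all of [5,6])
  i=6: ✗ (fails at j=7)
  i=7: ✗ (fails at j=7)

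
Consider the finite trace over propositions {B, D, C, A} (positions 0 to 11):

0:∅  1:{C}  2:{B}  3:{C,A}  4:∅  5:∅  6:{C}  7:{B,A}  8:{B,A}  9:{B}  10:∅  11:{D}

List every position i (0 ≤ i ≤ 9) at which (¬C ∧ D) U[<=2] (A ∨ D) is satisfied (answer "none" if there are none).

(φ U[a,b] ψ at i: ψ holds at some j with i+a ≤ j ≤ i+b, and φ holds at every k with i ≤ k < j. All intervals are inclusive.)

3, 7, 8

Evaluate at each i in [0,9]:
  i=0: ✗ (no rhs in [0,2])
  i=1: ✗ (lhs fails at k=1 before rhs at j=3)
  i=2: ✗ (lhs fails at k=2 before rhs at j=3)
  i=3: ✓ (rhs at j=3)
  i=4: ✗ (no rhs in [4,6])
  i=5: ✗ (lhs fails at k=5 before rhs at j=7)
  i=6: ✗ (lhs fails at k=6 before rhs at j=7)
  i=7: ✓ (rhs at j=7)
  i=8: ✓ (rhs at j=8)
  i=9: ✗ (lhs fails at k=9 before rhs at j=11)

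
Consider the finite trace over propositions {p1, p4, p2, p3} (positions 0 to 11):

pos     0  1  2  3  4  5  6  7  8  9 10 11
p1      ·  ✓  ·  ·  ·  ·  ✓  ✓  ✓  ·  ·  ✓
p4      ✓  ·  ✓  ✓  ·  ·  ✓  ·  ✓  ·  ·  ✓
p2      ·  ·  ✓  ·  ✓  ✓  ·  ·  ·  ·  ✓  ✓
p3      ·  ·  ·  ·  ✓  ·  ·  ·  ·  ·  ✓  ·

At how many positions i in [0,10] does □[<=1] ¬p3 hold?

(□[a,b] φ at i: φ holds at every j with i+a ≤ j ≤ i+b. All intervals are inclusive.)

7

Evaluate at each i in [0,10]:
  i=0: ✓ (all of [0,1])
  i=1: ✓ (all of [1,2])
  i=2: ✓ (all of [2,3])
  i=3: ✗ (fails at j=4)
  i=4: ✗ (fails at j=4)
  i=5: ✓ (all of [5,6])
  i=6: ✓ (all of [6,7])
  i=7: ✓ (all of [7,8])
  i=8: ✓ (all of [8,9])
  i=9: ✗ (fails at j=10)
  i=10: ✗ (fails at j=10)
Positions where it holds: {0, 1, 2, 5, 6, 7, 8} → 7.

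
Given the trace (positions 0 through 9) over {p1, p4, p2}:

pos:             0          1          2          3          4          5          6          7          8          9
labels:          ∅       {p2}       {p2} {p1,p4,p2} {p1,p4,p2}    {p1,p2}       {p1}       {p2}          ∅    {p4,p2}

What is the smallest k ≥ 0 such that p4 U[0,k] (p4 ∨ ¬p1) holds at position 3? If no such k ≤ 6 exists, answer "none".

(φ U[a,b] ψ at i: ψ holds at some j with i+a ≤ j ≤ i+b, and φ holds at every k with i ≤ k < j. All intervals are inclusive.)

0

Need earliest j ≥ 3 with (p4 ∨ ¬p1), and p4 at every k in [3,j-1].
  j=3: rhs holds (empty prefix). k = 0.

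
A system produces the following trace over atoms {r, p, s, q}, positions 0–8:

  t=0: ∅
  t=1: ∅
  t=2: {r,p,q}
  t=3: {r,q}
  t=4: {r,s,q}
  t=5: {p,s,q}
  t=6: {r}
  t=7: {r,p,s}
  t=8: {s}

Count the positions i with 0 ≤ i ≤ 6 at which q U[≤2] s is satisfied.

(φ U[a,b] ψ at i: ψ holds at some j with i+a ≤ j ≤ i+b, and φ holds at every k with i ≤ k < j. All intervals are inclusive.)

Evaluate at each i in [0,6]:
  i=0: ✗ (no rhs in [0,2])
  i=1: ✗ (no rhs in [1,3])
  i=2: ✓ (rhs at j=4; lhs holds on [2,3])
  i=3: ✓ (rhs at j=4; lhs holds on [3,3])
  i=4: ✓ (rhs at j=4)
  i=5: ✓ (rhs at j=5)
  i=6: ✗ (lhs fails at k=6 before rhs at j=7)
Positions where it holds: {2, 3, 4, 5} → 4.

4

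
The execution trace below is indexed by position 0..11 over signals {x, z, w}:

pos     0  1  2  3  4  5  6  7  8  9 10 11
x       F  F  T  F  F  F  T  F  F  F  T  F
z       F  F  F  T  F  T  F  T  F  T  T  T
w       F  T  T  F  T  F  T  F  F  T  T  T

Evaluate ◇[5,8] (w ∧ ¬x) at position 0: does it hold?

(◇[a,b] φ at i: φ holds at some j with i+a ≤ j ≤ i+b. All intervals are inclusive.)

Check (w ∧ ¬x) at each j in [5,8]:
  j=5: false
  j=6: false
  j=7: false
  j=8: false
No position in the window satisfies it → formula fails.

Does not hold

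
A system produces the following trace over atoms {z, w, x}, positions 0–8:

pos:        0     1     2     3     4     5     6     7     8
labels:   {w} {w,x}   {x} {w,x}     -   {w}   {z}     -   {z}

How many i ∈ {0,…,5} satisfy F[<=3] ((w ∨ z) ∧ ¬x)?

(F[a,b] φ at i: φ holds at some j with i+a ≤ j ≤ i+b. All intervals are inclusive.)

5

Evaluate at each i in [0,5]:
  i=0: ✓ (witness j=0)
  i=1: ✗ (none in [1,4])
  i=2: ✓ (witness j=5)
  i=3: ✓ (witness j=5)
  i=4: ✓ (witness j=5)
  i=5: ✓ (witness j=5)
Positions where it holds: {0, 2, 3, 4, 5} → 5.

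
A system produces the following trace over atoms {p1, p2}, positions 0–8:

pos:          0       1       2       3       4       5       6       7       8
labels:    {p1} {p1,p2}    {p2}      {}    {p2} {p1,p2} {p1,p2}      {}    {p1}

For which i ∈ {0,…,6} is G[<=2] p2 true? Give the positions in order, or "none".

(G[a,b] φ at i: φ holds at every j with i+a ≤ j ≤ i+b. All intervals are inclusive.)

4

Evaluate at each i in [0,6]:
  i=0: ✗ (fails at j=0)
  i=1: ✗ (fails at j=3)
  i=2: ✗ (fails at j=3)
  i=3: ✗ (fails at j=3)
  i=4: ✓ (all of [4,6])
  i=5: ✗ (fails at j=7)
  i=6: ✗ (fails at j=7)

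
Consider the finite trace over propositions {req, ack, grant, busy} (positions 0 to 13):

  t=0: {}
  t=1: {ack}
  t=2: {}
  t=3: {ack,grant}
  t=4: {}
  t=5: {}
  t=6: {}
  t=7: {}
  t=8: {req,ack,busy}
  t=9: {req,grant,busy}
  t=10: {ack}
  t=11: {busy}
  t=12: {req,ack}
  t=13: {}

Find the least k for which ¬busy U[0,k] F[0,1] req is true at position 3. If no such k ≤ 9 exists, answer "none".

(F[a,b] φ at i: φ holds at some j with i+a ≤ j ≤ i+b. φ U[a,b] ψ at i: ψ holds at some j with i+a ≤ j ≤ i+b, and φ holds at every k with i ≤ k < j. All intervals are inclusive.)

4

Need earliest j ≥ 3 with F[0,1] req, and ¬busy at every k in [3,j-1].
  j=3: rhs fails.
  j=4: rhs fails.
  j=5: rhs fails.
  j=6: rhs fails.
  j=7: rhs holds; lhs holds on [3,6]. k = 4.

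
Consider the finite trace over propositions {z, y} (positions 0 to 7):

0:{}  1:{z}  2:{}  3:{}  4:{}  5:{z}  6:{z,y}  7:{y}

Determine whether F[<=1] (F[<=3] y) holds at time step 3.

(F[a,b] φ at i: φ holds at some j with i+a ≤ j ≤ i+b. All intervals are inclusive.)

Yes

Check F[<=3] y at each j in [3,4]:
  j=3: holds (witness at 6)
  j=4: holds (witness at 6)
Found at j=3 → formula holds.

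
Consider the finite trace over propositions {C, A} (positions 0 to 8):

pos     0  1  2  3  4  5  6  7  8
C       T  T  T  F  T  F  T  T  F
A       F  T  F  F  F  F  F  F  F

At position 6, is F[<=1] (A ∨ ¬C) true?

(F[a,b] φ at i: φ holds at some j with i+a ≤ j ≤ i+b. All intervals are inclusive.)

Check (A ∨ ¬C) at each j in [6,7]:
  j=6: false
  j=7: false
No position in the window satisfies it → formula fails.

Does not hold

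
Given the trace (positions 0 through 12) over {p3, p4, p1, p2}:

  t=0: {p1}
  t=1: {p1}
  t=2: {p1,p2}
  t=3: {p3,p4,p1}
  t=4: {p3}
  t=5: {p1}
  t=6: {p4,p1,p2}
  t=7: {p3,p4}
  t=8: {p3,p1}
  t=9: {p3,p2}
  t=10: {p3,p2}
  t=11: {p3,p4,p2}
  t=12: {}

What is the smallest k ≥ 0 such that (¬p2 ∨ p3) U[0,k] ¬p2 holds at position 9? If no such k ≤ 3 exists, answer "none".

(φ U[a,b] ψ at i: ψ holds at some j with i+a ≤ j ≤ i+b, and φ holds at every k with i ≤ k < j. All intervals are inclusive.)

3

Need earliest j ≥ 9 with ¬p2, and (¬p2 ∨ p3) at every k in [9,j-1].
  j=9: rhs fails.
  j=10: rhs fails.
  j=11: rhs fails.
  j=12: rhs holds; lhs holds on [9,11]. k = 3.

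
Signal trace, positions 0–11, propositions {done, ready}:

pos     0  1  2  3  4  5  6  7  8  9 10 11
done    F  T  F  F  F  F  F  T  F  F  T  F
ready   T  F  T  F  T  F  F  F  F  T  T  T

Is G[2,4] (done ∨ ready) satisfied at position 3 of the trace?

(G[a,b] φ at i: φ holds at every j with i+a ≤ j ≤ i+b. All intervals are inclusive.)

Check (done ∨ ready) at every j in [5,7]:
  j=5: false
  j=6: false
  j=7: true
Fails at j=5 → formula fails.

False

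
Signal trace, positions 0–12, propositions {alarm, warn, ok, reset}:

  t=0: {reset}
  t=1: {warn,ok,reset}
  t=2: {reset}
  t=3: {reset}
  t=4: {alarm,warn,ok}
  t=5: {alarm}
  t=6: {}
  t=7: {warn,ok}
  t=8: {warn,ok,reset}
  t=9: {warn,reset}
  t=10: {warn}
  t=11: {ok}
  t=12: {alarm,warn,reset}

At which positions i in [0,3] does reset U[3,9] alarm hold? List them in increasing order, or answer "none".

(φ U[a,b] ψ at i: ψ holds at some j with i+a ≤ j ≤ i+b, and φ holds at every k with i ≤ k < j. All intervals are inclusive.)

0, 1

Evaluate at each i in [0,3]:
  i=0: ✓ (rhs at j=4; lhs holds on [0,3])
  i=1: ✓ (rhs at j=4; lhs holds on [1,3])
  i=2: ✗ (lhs fails at k=4 before rhs at j=5)
  i=3: ✗ (lhs fails at k=4 before rhs at j=12)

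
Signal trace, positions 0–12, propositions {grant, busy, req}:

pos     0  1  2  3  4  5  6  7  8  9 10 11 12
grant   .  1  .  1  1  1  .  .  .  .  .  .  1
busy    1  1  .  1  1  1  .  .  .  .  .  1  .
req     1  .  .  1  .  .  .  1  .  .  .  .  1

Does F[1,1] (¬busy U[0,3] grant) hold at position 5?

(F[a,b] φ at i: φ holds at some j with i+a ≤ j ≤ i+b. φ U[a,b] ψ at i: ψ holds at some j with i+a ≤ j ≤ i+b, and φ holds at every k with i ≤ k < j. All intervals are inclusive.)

False

Check (¬busy U[0,3] grant) at each j in [6,6]:
  j=6: fails
No position in the window satisfies it → formula fails.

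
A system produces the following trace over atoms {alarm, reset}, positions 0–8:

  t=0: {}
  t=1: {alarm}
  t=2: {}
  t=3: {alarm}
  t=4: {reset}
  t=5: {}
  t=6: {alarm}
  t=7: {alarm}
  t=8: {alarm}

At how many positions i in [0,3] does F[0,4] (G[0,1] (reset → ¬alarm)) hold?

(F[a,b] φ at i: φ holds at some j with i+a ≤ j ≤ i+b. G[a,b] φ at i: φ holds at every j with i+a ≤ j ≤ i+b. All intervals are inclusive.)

Evaluate at each i in [0,3]:
  i=0: ✓ (witness j=0)
  i=1: ✓ (witness j=1)
  i=2: ✓ (witness j=2)
  i=3: ✓ (witness j=3)
Positions where it holds: {0, 1, 2, 3} → 4.

4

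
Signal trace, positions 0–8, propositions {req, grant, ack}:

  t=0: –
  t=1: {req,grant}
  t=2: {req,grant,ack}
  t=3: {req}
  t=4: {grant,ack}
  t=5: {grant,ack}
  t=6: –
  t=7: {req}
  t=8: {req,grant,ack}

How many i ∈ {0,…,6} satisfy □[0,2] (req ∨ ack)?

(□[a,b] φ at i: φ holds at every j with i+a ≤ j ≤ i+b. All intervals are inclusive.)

Evaluate at each i in [0,6]:
  i=0: ✗ (fails at j=0)
  i=1: ✓ (all of [1,3])
  i=2: ✓ (all of [2,4])
  i=3: ✓ (all of [3,5])
  i=4: ✗ (fails at j=6)
  i=5: ✗ (fails at j=6)
  i=6: ✗ (fails at j=6)
Positions where it holds: {1, 2, 3} → 3.

3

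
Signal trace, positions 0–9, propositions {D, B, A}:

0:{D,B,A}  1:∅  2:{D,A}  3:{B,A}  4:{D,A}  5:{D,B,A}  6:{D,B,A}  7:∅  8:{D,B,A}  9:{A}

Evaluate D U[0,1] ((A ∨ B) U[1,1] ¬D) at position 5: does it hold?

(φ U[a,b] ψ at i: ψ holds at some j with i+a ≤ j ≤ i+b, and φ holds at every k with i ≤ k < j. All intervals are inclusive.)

Yes

Need some j in [5,6] with ((A ∨ B) U[1,1] ¬D), and D at every k in [5,j-1].
  j=5: ((A ∨ B) U[1,1] ¬D) — fails.
  j=6: ((A ∨ B) U[1,1] ¬D) holds; D holds at every k in [5,5] → satisfied.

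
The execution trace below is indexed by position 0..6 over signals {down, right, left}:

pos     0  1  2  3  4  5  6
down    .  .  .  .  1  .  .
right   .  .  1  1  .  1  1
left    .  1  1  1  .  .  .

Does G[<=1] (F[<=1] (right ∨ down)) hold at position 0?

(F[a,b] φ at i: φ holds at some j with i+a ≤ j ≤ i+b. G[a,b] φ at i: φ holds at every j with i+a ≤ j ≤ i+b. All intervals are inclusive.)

Check F[<=1] (right ∨ down) at every j in [0,1]:
  j=0: fails (none in [0,1])
  j=1: holds (witness at 2)
Fails at j=0 → formula fails.

Does not hold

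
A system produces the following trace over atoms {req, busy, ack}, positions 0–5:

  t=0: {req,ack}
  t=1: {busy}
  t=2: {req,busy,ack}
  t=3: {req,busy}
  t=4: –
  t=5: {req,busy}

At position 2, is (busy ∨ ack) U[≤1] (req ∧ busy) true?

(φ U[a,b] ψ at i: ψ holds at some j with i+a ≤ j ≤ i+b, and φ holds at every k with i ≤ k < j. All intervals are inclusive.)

Need some j in [2,3] with (req ∧ busy), and (busy ∨ ack) at every k in [2,j-1].
  j=2: (req ∧ busy) holds; no prefix to check → satisfied.

Yes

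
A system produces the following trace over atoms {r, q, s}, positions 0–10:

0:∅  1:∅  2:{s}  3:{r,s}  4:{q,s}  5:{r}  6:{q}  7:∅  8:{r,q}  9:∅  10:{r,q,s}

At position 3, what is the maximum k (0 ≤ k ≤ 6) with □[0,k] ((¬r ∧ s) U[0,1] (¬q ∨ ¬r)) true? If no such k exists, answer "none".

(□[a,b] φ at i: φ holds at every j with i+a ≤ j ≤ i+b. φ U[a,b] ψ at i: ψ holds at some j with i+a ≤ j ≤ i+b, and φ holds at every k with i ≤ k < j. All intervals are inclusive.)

4

((¬r ∧ s) U[0,1] (¬q ∨ ¬r)) must hold from j=3 onward; find where it first fails.
  j=3: holds
  j=4: holds
  j=5: holds
  j=6: holds
  j=7: holds
  j=8: fails
Holds on [3,7], so largest k = 4.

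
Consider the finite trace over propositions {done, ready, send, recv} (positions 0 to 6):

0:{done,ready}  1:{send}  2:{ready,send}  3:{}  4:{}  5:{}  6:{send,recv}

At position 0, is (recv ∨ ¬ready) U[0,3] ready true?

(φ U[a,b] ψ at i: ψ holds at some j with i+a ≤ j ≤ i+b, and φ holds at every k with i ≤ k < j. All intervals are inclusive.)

Need some j in [0,3] with ready, and (recv ∨ ¬ready) at every k in [0,j-1].
  j=0: ready holds; no prefix to check → satisfied.

True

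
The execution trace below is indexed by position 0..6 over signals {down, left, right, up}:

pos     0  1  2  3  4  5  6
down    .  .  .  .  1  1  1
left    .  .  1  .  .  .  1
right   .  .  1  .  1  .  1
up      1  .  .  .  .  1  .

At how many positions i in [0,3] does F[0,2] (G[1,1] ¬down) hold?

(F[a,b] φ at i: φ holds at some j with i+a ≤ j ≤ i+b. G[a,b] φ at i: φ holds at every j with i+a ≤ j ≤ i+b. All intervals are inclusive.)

Evaluate at each i in [0,3]:
  i=0: ✓ (witness j=0)
  i=1: ✓ (witness j=1)
  i=2: ✓ (witness j=2)
  i=3: ✗ (none in [3,5])
Positions where it holds: {0, 1, 2} → 3.

3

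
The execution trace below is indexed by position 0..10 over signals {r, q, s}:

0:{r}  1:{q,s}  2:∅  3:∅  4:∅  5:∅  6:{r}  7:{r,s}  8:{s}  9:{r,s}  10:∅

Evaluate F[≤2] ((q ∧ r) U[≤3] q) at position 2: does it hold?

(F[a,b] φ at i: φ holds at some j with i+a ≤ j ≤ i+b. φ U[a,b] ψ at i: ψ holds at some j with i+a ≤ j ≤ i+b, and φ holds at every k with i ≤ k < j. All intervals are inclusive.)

Check ((q ∧ r) U[≤3] q) at each j in [2,4]:
  j=2: fails
  j=3: fails
  j=4: fails
No position in the window satisfies it → formula fails.

No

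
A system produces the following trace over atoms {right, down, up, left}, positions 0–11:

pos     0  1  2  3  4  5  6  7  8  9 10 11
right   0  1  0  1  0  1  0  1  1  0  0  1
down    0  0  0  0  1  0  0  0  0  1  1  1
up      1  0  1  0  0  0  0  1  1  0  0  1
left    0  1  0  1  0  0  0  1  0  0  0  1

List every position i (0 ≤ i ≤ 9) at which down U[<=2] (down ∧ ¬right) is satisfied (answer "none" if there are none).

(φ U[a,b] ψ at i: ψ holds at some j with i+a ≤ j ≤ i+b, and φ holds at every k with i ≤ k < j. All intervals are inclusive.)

4, 9

Evaluate at each i in [0,9]:
  i=0: ✗ (no rhs in [0,2])
  i=1: ✗ (no rhs in [1,3])
  i=2: ✗ (lhs fails at k=2 before rhs at j=4)
  i=3: ✗ (lhs fails at k=3 before rhs at j=4)
  i=4: ✓ (rhs at j=4)
  i=5: ✗ (no rhs in [5,7])
  i=6: ✗ (no rhs in [6,8])
  i=7: ✗ (lhs fails at k=7 before rhs at j=9)
  i=8: ✗ (lhs fails at k=8 before rhs at j=9)
  i=9: ✓ (rhs at j=9)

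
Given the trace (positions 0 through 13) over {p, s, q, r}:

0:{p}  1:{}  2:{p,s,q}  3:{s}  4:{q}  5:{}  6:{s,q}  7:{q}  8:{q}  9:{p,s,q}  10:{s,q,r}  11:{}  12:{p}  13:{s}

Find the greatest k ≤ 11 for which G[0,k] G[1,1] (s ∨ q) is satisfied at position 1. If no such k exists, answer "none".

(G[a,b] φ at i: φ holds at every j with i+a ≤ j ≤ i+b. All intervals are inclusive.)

2

G[1,1] (s ∨ q) must hold from j=1 onward; find where it first fails.
  j=1: holds
  j=2: holds
  j=3: holds
  j=4: fails
Holds on [1,3], so largest k = 2.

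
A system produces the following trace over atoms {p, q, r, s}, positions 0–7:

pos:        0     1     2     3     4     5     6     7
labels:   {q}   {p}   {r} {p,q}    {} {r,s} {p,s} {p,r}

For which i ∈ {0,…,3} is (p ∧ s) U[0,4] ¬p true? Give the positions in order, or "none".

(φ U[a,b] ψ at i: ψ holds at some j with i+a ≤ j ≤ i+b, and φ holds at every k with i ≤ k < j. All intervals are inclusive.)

0, 2

Evaluate at each i in [0,3]:
  i=0: ✓ (rhs at j=0)
  i=1: ✗ (lhs fails at k=1 before rhs at j=2)
  i=2: ✓ (rhs at j=2)
  i=3: ✗ (lhs fails at k=3 before rhs at j=4)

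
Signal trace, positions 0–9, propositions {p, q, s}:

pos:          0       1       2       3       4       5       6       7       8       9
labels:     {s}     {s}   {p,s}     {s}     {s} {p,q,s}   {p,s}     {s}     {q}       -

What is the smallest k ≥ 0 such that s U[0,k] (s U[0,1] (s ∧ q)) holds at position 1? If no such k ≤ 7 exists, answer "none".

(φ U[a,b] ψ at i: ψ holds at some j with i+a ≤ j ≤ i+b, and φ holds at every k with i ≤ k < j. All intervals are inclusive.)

3

Need earliest j ≥ 1 with (s U[0,1] (s ∧ q)), and s at every k in [1,j-1].
  j=1: rhs fails.
  j=2: rhs fails.
  j=3: rhs fails.
  j=4: rhs holds; lhs holds on [1,3]. k = 3.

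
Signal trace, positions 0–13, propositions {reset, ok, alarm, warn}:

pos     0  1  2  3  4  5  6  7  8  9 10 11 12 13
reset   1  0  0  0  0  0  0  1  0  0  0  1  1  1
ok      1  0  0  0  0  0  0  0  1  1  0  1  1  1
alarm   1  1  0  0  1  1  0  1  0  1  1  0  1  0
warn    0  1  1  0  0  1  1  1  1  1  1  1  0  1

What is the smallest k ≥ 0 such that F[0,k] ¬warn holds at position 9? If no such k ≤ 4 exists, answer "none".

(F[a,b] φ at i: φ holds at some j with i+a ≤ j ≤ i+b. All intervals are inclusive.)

Scan j = 9,10,… for ¬warn:
  j=9: fails
  j=10: fails
  j=11: fails
  j=12: holds
First hit at j=12, so smallest k = 12-9 = 3.

3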